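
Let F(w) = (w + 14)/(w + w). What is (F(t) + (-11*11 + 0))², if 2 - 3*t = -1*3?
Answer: 1352569/100 ≈ 13526.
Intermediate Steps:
t = 5/3 (t = ⅔ - (-1)*3/3 = ⅔ - ⅓*(-3) = ⅔ + 1 = 5/3 ≈ 1.6667)
F(w) = (14 + w)/(2*w) (F(w) = (14 + w)/((2*w)) = (14 + w)*(1/(2*w)) = (14 + w)/(2*w))
(F(t) + (-11*11 + 0))² = ((14 + 5/3)/(2*(5/3)) + (-11*11 + 0))² = ((½)*(⅗)*(47/3) + (-121 + 0))² = (47/10 - 121)² = (-1163/10)² = 1352569/100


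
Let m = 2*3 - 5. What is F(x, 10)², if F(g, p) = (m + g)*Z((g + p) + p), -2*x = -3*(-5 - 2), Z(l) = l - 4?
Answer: 43681/16 ≈ 2730.1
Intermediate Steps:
Z(l) = -4 + l
m = 1 (m = 6 - 5 = 1)
x = -21/2 (x = -(-3)*(-5 - 2)/2 = -(-3)*(-7)/2 = -½*21 = -21/2 ≈ -10.500)
F(g, p) = (1 + g)*(-4 + g + 2*p) (F(g, p) = (1 + g)*(-4 + ((g + p) + p)) = (1 + g)*(-4 + (g + 2*p)) = (1 + g)*(-4 + g + 2*p))
F(x, 10)² = ((1 - 21/2)*(-4 - 21/2 + 2*10))² = (-19*(-4 - 21/2 + 20)/2)² = (-19/2*11/2)² = (-209/4)² = 43681/16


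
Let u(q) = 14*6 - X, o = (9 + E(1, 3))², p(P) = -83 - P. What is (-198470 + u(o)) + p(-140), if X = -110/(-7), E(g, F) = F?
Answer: -1388413/7 ≈ -1.9834e+5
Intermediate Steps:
o = 144 (o = (9 + 3)² = 12² = 144)
X = 110/7 (X = -110*(-⅐) = 110/7 ≈ 15.714)
u(q) = 478/7 (u(q) = 14*6 - 1*110/7 = 84 - 110/7 = 478/7)
(-198470 + u(o)) + p(-140) = (-198470 + 478/7) + (-83 - 1*(-140)) = -1388812/7 + (-83 + 140) = -1388812/7 + 57 = -1388413/7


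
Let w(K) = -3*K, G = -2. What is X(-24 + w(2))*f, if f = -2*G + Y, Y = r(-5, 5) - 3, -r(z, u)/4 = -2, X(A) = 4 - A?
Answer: 306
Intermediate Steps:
r(z, u) = 8 (r(z, u) = -4*(-2) = 8)
Y = 5 (Y = 8 - 3 = 5)
f = 9 (f = -2*(-2) + 5 = 4 + 5 = 9)
X(-24 + w(2))*f = (4 - (-24 - 3*2))*9 = (4 - (-24 - 6))*9 = (4 - 1*(-30))*9 = (4 + 30)*9 = 34*9 = 306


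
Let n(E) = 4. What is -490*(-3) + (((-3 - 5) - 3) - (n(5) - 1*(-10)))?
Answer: 1445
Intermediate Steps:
-490*(-3) + (((-3 - 5) - 3) - (n(5) - 1*(-10))) = -490*(-3) + (((-3 - 5) - 3) - (4 - 1*(-10))) = -35*(-42) + ((-8 - 3) - (4 + 10)) = 1470 + (-11 - 1*14) = 1470 + (-11 - 14) = 1470 - 25 = 1445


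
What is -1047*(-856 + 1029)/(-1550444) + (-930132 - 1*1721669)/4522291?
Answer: -3292341858523/7011558947204 ≈ -0.46956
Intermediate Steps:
-1047*(-856 + 1029)/(-1550444) + (-930132 - 1*1721669)/4522291 = -1047*173*(-1/1550444) + (-930132 - 1721669)*(1/4522291) = -181131*(-1/1550444) - 2651801*1/4522291 = 181131/1550444 - 2651801/4522291 = -3292341858523/7011558947204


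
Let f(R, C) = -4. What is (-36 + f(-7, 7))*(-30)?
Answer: 1200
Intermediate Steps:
(-36 + f(-7, 7))*(-30) = (-36 - 4)*(-30) = -40*(-30) = 1200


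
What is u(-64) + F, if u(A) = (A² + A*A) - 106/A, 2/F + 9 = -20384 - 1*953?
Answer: 2798428549/341536 ≈ 8193.7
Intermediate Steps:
F = -1/10673 (F = 2/(-9 + (-20384 - 1*953)) = 2/(-9 + (-20384 - 953)) = 2/(-9 - 21337) = 2/(-21346) = 2*(-1/21346) = -1/10673 ≈ -9.3694e-5)
u(A) = -106/A + 2*A² (u(A) = (A² + A²) - 106/A = 2*A² - 106/A = -106/A + 2*A²)
u(-64) + F = 2*(-53 + (-64)³)/(-64) - 1/10673 = 2*(-1/64)*(-53 - 262144) - 1/10673 = 2*(-1/64)*(-262197) - 1/10673 = 262197/32 - 1/10673 = 2798428549/341536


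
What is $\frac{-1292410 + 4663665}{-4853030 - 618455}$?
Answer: $- \frac{674251}{1094297} \approx -0.61615$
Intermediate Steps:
$\frac{-1292410 + 4663665}{-4853030 - 618455} = \frac{3371255}{-4853030 + \left(-1800039 + 1181584\right)} = \frac{3371255}{-4853030 - 618455} = \frac{3371255}{-5471485} = 3371255 \left(- \frac{1}{5471485}\right) = - \frac{674251}{1094297}$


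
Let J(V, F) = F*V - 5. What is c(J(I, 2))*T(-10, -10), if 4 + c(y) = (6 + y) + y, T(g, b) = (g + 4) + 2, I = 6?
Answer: -64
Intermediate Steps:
T(g, b) = 6 + g (T(g, b) = (4 + g) + 2 = 6 + g)
J(V, F) = -5 + F*V
c(y) = 2 + 2*y (c(y) = -4 + ((6 + y) + y) = -4 + (6 + 2*y) = 2 + 2*y)
c(J(I, 2))*T(-10, -10) = (2 + 2*(-5 + 2*6))*(6 - 10) = (2 + 2*(-5 + 12))*(-4) = (2 + 2*7)*(-4) = (2 + 14)*(-4) = 16*(-4) = -64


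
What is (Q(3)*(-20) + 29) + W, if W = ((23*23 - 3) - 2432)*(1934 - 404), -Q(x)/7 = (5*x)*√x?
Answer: -2916151 + 2100*√3 ≈ -2.9125e+6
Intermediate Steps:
Q(x) = -35*x^(3/2) (Q(x) = -7*5*x*√x = -35*x^(3/2))
W = -2916180 (W = ((529 - 3) - 2432)*1530 = (526 - 2432)*1530 = -1906*1530 = -2916180)
(Q(3)*(-20) + 29) + W = (-105*√3*(-20) + 29) - 2916180 = (2100*√3 + 29) - 2916180 = (29 + 2100*√3) - 2916180 = -2916151 + 2100*√3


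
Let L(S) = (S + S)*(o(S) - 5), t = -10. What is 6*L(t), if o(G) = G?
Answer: 1800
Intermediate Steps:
L(S) = 2*S*(-5 + S) (L(S) = (S + S)*(S - 5) = (2*S)*(-5 + S) = 2*S*(-5 + S))
6*L(t) = 6*(2*(-10)*(-5 - 10)) = 6*(2*(-10)*(-15)) = 6*300 = 1800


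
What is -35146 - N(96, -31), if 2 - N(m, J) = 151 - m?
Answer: -35093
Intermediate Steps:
N(m, J) = -149 + m (N(m, J) = 2 - (151 - m) = 2 + (-151 + m) = -149 + m)
-35146 - N(96, -31) = -35146 - (-149 + 96) = -35146 - 1*(-53) = -35146 + 53 = -35093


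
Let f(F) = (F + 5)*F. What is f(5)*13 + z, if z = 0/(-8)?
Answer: 650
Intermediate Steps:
f(F) = F*(5 + F) (f(F) = (5 + F)*F = F*(5 + F))
z = 0 (z = 0*(-⅛) = 0)
f(5)*13 + z = (5*(5 + 5))*13 + 0 = (5*10)*13 + 0 = 50*13 + 0 = 650 + 0 = 650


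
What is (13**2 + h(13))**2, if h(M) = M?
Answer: 33124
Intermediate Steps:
(13**2 + h(13))**2 = (13**2 + 13)**2 = (169 + 13)**2 = 182**2 = 33124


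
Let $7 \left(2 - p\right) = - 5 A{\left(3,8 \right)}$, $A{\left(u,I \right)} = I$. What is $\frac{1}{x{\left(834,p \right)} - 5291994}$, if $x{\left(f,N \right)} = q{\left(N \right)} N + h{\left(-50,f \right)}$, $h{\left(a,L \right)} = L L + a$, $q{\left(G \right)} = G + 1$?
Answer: $- \frac{49}{225224618} \approx -2.1756 \cdot 10^{-7}$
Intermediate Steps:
$q{\left(G \right)} = 1 + G$
$h{\left(a,L \right)} = a + L^{2}$ ($h{\left(a,L \right)} = L^{2} + a = a + L^{2}$)
$p = \frac{54}{7}$ ($p = 2 - \frac{\left(-5\right) 8}{7} = 2 - - \frac{40}{7} = 2 + \frac{40}{7} = \frac{54}{7} \approx 7.7143$)
$x{\left(f,N \right)} = -50 + f^{2} + N \left(1 + N\right)$ ($x{\left(f,N \right)} = \left(1 + N\right) N + \left(-50 + f^{2}\right) = N \left(1 + N\right) + \left(-50 + f^{2}\right) = -50 + f^{2} + N \left(1 + N\right)$)
$\frac{1}{x{\left(834,p \right)} - 5291994} = \frac{1}{\left(-50 + 834^{2} + \frac{54 \left(1 + \frac{54}{7}\right)}{7}\right) - 5291994} = \frac{1}{\left(-50 + 695556 + \frac{54}{7} \cdot \frac{61}{7}\right) - 5291994} = \frac{1}{\left(-50 + 695556 + \frac{3294}{49}\right) - 5291994} = \frac{1}{\frac{34083088}{49} - 5291994} = \frac{1}{- \frac{225224618}{49}} = - \frac{49}{225224618}$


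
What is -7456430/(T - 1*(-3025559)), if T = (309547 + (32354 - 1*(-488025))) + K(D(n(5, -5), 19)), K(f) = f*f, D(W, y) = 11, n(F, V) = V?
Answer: -3728215/1927803 ≈ -1.9339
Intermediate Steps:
K(f) = f**2
T = 830047 (T = (309547 + (32354 - 1*(-488025))) + 11**2 = (309547 + (32354 + 488025)) + 121 = (309547 + 520379) + 121 = 829926 + 121 = 830047)
-7456430/(T - 1*(-3025559)) = -7456430/(830047 - 1*(-3025559)) = -7456430/(830047 + 3025559) = -7456430/3855606 = -7456430*1/3855606 = -3728215/1927803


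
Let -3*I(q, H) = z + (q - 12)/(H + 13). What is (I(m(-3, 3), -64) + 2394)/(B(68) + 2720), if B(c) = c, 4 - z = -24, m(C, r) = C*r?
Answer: 40537/47396 ≈ 0.85528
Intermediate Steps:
z = 28 (z = 4 - 1*(-24) = 4 + 24 = 28)
I(q, H) = -28/3 - (-12 + q)/(3*(13 + H)) (I(q, H) = -(28 + (q - 12)/(H + 13))/3 = -(28 + (-12 + q)/(13 + H))/3 = -28/3 - (-12 + q)/(3*(13 + H)))
(I(m(-3, 3), -64) + 2394)/(B(68) + 2720) = ((-352 - (-3)*3 - 28*(-64))/(3*(13 - 64)) + 2394)/(68 + 2720) = ((⅓)*(-352 - 1*(-9) + 1792)/(-51) + 2394)/2788 = ((⅓)*(-1/51)*(-352 + 9 + 1792) + 2394)*(1/2788) = ((⅓)*(-1/51)*1449 + 2394)*(1/2788) = (-161/17 + 2394)*(1/2788) = (40537/17)*(1/2788) = 40537/47396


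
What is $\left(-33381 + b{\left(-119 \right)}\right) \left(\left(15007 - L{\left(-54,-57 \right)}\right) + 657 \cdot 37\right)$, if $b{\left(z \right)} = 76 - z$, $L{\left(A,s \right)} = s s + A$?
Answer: $-1198711506$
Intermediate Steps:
$L{\left(A,s \right)} = A + s^{2}$ ($L{\left(A,s \right)} = s^{2} + A = A + s^{2}$)
$\left(-33381 + b{\left(-119 \right)}\right) \left(\left(15007 - L{\left(-54,-57 \right)}\right) + 657 \cdot 37\right) = \left(-33381 + \left(76 - -119\right)\right) \left(\left(15007 - \left(-54 + \left(-57\right)^{2}\right)\right) + 657 \cdot 37\right) = \left(-33381 + \left(76 + 119\right)\right) \left(\left(15007 - \left(-54 + 3249\right)\right) + 24309\right) = \left(-33381 + 195\right) \left(\left(15007 - 3195\right) + 24309\right) = - 33186 \left(\left(15007 - 3195\right) + 24309\right) = - 33186 \left(11812 + 24309\right) = \left(-33186\right) 36121 = -1198711506$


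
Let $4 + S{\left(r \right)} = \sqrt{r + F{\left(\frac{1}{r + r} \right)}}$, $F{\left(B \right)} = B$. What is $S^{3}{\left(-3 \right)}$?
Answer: $-26 + \frac{269 i \sqrt{114}}{36} \approx -26.0 + 79.781 i$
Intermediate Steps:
$S{\left(r \right)} = -4 + \sqrt{r + \frac{1}{2 r}}$ ($S{\left(r \right)} = -4 + \sqrt{r + \frac{1}{r + r}} = -4 + \sqrt{r + \frac{1}{2 r}}$)
$S^{3}{\left(-3 \right)} = \left(-4 + \frac{\sqrt{\frac{2}{-3} + 4 \left(-3\right)}}{2}\right)^{3} = \left(-4 + \frac{\sqrt{2 \left(- \frac{1}{3}\right) - 12}}{2}\right)^{3} = \left(-4 + \frac{\sqrt{- \frac{2}{3} - 12}}{2}\right)^{3} = \left(-4 + \frac{\sqrt{- \frac{38}{3}}}{2}\right)^{3} = \left(-4 + \frac{\frac{1}{3} i \sqrt{114}}{2}\right)^{3} = \left(-4 + \frac{i \sqrt{114}}{6}\right)^{3}$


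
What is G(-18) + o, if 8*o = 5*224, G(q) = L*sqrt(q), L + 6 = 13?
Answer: 140 + 21*I*sqrt(2) ≈ 140.0 + 29.698*I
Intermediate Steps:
L = 7 (L = -6 + 13 = 7)
G(q) = 7*sqrt(q)
o = 140 (o = (5*224)/8 = (1/8)*1120 = 140)
G(-18) + o = 7*sqrt(-18) + 140 = 7*(3*I*sqrt(2)) + 140 = 21*I*sqrt(2) + 140 = 140 + 21*I*sqrt(2)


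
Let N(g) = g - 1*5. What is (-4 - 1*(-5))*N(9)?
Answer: 4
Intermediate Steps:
N(g) = -5 + g (N(g) = g - 5 = -5 + g)
(-4 - 1*(-5))*N(9) = (-4 - 1*(-5))*(-5 + 9) = (-4 + 5)*4 = 1*4 = 4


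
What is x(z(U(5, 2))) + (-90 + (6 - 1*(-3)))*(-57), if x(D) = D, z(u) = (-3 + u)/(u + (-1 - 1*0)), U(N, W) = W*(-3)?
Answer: 32328/7 ≈ 4618.3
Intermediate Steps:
U(N, W) = -3*W
z(u) = (-3 + u)/(-1 + u) (z(u) = (-3 + u)/(u + (-1 + 0)) = (-3 + u)/(u - 1) = (-3 + u)/(-1 + u))
x(z(U(5, 2))) + (-90 + (6 - 1*(-3)))*(-57) = (-3 - 3*2)/(-1 - 3*2) + (-90 + (6 - 1*(-3)))*(-57) = (-3 - 6)/(-1 - 6) + (-90 + (6 + 3))*(-57) = -9/(-7) + (-90 + 9)*(-57) = -⅐*(-9) - 81*(-57) = 9/7 + 4617 = 32328/7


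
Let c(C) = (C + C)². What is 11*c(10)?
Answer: 4400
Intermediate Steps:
c(C) = 4*C² (c(C) = (2*C)² = 4*C²)
11*c(10) = 11*(4*10²) = 11*(4*100) = 11*400 = 4400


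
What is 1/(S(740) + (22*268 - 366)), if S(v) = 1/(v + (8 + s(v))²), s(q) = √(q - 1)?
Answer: 12119908993/67023105264081 + 16*√739/67023105264081 ≈ 0.00018083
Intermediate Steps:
s(q) = √(-1 + q)
S(v) = 1/(v + (8 + √(-1 + v))²)
1/(S(740) + (22*268 - 366)) = 1/(1/(740 + (8 + √(-1 + 740))²) + (22*268 - 366)) = 1/(1/(740 + (8 + √739)²) + (5896 - 366)) = 1/(1/(740 + (8 + √739)²) + 5530) = 1/(5530 + 1/(740 + (8 + √739)²))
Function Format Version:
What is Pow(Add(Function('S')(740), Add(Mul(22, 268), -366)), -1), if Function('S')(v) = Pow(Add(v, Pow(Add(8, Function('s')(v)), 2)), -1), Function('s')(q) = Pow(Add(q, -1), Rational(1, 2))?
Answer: Add(Rational(12119908993, 67023105264081), Mul(Rational(16, 67023105264081), Pow(739, Rational(1, 2)))) ≈ 0.00018083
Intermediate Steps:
Function('s')(q) = Pow(Add(-1, q), Rational(1, 2))
Function('S')(v) = Pow(Add(v, Pow(Add(8, Pow(Add(-1, v), Rational(1, 2))), 2)), -1)
Pow(Add(Function('S')(740), Add(Mul(22, 268), -366)), -1) = Pow(Add(Pow(Add(740, Pow(Add(8, Pow(Add(-1, 740), Rational(1, 2))), 2)), -1), Add(Mul(22, 268), -366)), -1) = Pow(Add(Pow(Add(740, Pow(Add(8, Pow(739, Rational(1, 2))), 2)), -1), Add(5896, -366)), -1) = Pow(Add(Pow(Add(740, Pow(Add(8, Pow(739, Rational(1, 2))), 2)), -1), 5530), -1) = Pow(Add(5530, Pow(Add(740, Pow(Add(8, Pow(739, Rational(1, 2))), 2)), -1)), -1)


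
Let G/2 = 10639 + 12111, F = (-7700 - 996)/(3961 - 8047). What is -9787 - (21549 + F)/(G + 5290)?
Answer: -203116400669/20752794 ≈ -9787.4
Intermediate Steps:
F = 4348/2043 (F = -8696/(-4086) = -8696*(-1/4086) = 4348/2043 ≈ 2.1282)
G = 45500 (G = 2*(10639 + 12111) = 2*22750 = 45500)
-9787 - (21549 + F)/(G + 5290) = -9787 - (21549 + 4348/2043)/(45500 + 5290) = -9787 - 44028955/(2043*50790) = -9787 - 1*8805791/20752794 = -9787 - 8805791/20752794 = -203116400669/20752794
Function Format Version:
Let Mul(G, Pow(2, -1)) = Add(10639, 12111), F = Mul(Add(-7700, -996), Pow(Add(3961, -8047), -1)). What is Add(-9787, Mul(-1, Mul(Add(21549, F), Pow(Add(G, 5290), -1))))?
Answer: Rational(-203116400669, 20752794) ≈ -9787.4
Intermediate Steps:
F = Rational(4348, 2043) (F = Mul(-8696, Pow(-4086, -1)) = Mul(-8696, Rational(-1, 4086)) = Rational(4348, 2043) ≈ 2.1282)
G = 45500 (G = Mul(2, Add(10639, 12111)) = Mul(2, 22750) = 45500)
Add(-9787, Mul(-1, Mul(Add(21549, F), Pow(Add(G, 5290), -1)))) = Add(-9787, Mul(-1, Mul(Add(21549, Rational(4348, 2043)), Pow(Add(45500, 5290), -1)))) = Add(-9787, Mul(-1, Mul(Rational(44028955, 2043), Pow(50790, -1)))) = Add(-9787, Mul(-1, Mul(Rational(44028955, 2043), Rational(1, 50790)))) = Add(-9787, Mul(-1, Rational(8805791, 20752794))) = Add(-9787, Rational(-8805791, 20752794)) = Rational(-203116400669, 20752794)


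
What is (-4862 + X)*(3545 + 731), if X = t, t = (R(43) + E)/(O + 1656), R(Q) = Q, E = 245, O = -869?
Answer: -16360429256/787 ≈ -2.0788e+7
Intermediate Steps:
t = 288/787 (t = (43 + 245)/(-869 + 1656) = 288/787 ≈ 0.36595)
X = 288/787 ≈ 0.36595
(-4862 + X)*(3545 + 731) = (-4862 + 288/787)*(3545 + 731) = -3826106/787*4276 = -16360429256/787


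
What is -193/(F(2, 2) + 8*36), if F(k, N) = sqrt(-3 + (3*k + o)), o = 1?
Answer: -193/290 ≈ -0.66552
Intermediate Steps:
F(k, N) = sqrt(-2 + 3*k) (F(k, N) = sqrt(-3 + (3*k + 1)) = sqrt(-3 + (1 + 3*k)) = sqrt(-2 + 3*k))
-193/(F(2, 2) + 8*36) = -193/(sqrt(-2 + 3*2) + 8*36) = -193/(sqrt(-2 + 6) + 288) = -193/(sqrt(4) + 288) = -193/(2 + 288) = -193/290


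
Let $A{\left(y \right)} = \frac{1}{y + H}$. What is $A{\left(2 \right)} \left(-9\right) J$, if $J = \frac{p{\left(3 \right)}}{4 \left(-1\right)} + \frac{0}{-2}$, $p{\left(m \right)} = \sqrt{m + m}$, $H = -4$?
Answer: $- \frac{9 \sqrt{6}}{8} \approx -2.7557$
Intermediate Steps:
$p{\left(m \right)} = \sqrt{2} \sqrt{m}$ ($p{\left(m \right)} = \sqrt{2 m} = \sqrt{2} \sqrt{m}$)
$A{\left(y \right)} = \frac{1}{-4 + y}$ ($A{\left(y \right)} = \frac{1}{y - 4} = \frac{1}{-4 + y}$)
$J = - \frac{\sqrt{6}}{4}$ ($J = \frac{\sqrt{2} \sqrt{3}}{4 \left(-1\right)} + \frac{0}{-2} = \frac{\sqrt{6}}{-4} + 0 \left(- \frac{1}{2}\right) = \sqrt{6} \left(- \frac{1}{4}\right) + 0 = - \frac{\sqrt{6}}{4} + 0 = - \frac{\sqrt{6}}{4} \approx -0.61237$)
$A{\left(2 \right)} \left(-9\right) J = \frac{1}{-4 + 2} \left(-9\right) \left(- \frac{\sqrt{6}}{4}\right) = \frac{1}{-2} \left(-9\right) \left(- \frac{\sqrt{6}}{4}\right) = \left(- \frac{1}{2}\right) \left(-9\right) \left(- \frac{\sqrt{6}}{4}\right) = \frac{9 \left(- \frac{\sqrt{6}}{4}\right)}{2} = - \frac{9 \sqrt{6}}{8}$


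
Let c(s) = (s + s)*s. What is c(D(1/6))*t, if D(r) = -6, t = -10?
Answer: -720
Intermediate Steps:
c(s) = 2*s² (c(s) = (2*s)*s = 2*s²)
c(D(1/6))*t = (2*(-6)²)*(-10) = (2*36)*(-10) = 72*(-10) = -720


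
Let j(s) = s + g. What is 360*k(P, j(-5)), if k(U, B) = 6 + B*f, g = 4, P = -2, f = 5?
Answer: 360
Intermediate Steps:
j(s) = 4 + s (j(s) = s + 4 = 4 + s)
k(U, B) = 6 + 5*B (k(U, B) = 6 + B*5 = 6 + 5*B)
360*k(P, j(-5)) = 360*(6 + 5*(4 - 5)) = 360*(6 + 5*(-1)) = 360*(6 - 5) = 360*1 = 360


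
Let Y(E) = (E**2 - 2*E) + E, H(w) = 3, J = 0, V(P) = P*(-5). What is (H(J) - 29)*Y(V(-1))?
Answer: -520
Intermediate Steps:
V(P) = -5*P
Y(E) = E**2 - E
(H(J) - 29)*Y(V(-1)) = (3 - 29)*((-5*(-1))*(-1 - 5*(-1))) = -130*(-1 + 5) = -130*4 = -26*20 = -520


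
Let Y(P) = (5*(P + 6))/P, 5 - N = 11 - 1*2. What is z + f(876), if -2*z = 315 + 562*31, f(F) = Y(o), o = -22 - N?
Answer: -53191/6 ≈ -8865.2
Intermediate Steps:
N = -4 (N = 5 - (11 - 1*2) = 5 - (11 - 2) = 5 - 1*9 = 5 - 9 = -4)
o = -18 (o = -22 - 1*(-4) = -22 + 4 = -18)
Y(P) = (30 + 5*P)/P (Y(P) = (5*(6 + P))/P = (30 + 5*P)/P)
f(F) = 10/3 (f(F) = 5 + 30/(-18) = 5 + 30*(-1/18) = 5 - 5/3 = 10/3)
z = -17737/2 (z = -(315 + 562*31)/2 = -(315 + 17422)/2 = -1/2*17737 = -17737/2 ≈ -8868.5)
z + f(876) = -17737/2 + 10/3 = -53191/6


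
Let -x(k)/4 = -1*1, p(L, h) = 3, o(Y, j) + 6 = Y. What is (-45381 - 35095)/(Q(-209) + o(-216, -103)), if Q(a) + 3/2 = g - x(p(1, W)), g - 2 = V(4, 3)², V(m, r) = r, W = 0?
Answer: 160952/433 ≈ 371.71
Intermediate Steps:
o(Y, j) = -6 + Y
g = 11 (g = 2 + 3² = 2 + 9 = 11)
x(k) = 4 (x(k) = -(-4) = -4*(-1) = 4)
Q(a) = 11/2 (Q(a) = -3/2 + (11 - 1*4) = -3/2 + (11 - 4) = -3/2 + 7 = 11/2)
(-45381 - 35095)/(Q(-209) + o(-216, -103)) = (-45381 - 35095)/(11/2 + (-6 - 216)) = -80476/(11/2 - 222) = -80476/(-433/2) = -80476*(-2/433) = 160952/433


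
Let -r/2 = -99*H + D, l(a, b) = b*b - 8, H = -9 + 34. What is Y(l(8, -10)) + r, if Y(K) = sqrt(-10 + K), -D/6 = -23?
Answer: 4674 + sqrt(82) ≈ 4683.1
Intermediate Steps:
H = 25
D = 138 (D = -6*(-23) = 138)
l(a, b) = -8 + b**2 (l(a, b) = b**2 - 8 = -8 + b**2)
r = 4674 (r = -2*(-99*25 + 138) = -2*(-2475 + 138) = -2*(-2337) = 4674)
Y(l(8, -10)) + r = sqrt(-10 + (-8 + (-10)**2)) + 4674 = sqrt(-10 + (-8 + 100)) + 4674 = sqrt(-10 + 92) + 4674 = sqrt(82) + 4674 = 4674 + sqrt(82)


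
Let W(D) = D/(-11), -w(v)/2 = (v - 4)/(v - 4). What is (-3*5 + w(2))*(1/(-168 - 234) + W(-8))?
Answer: -54485/4422 ≈ -12.321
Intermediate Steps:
w(v) = -2 (w(v) = -2*(v - 4)/(v - 4) = -2*(-4 + v)/(-4 + v) = -2*1 = -2)
W(D) = -D/11 (W(D) = D*(-1/11) = -D/11)
(-3*5 + w(2))*(1/(-168 - 234) + W(-8)) = (-3*5 - 2)*(1/(-168 - 234) - 1/11*(-8)) = (-15 - 2)*(1/(-402) + 8/11) = -17*(-1/402 + 8/11) = -17*3205/4422 = -54485/4422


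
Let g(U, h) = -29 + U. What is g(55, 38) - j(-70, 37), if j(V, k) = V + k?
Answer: 59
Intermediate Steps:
g(55, 38) - j(-70, 37) = (-29 + 55) - (-70 + 37) = 26 - 1*(-33) = 26 + 33 = 59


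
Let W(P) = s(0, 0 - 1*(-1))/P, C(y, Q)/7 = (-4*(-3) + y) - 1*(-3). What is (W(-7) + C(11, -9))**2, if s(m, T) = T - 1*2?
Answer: 1625625/49 ≈ 33176.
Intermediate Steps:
C(y, Q) = 105 + 7*y (C(y, Q) = 7*((-4*(-3) + y) - 1*(-3)) = 7*((12 + y) + 3) = 7*(15 + y) = 105 + 7*y)
s(m, T) = -2 + T (s(m, T) = T - 2 = -2 + T)
W(P) = -1/P (W(P) = (-2 + (0 - 1*(-1)))/P = (-2 + (0 + 1))/P = (-2 + 1)/P = -1/P)
(W(-7) + C(11, -9))**2 = (-1/(-7) + (105 + 7*11))**2 = (-1*(-1/7) + (105 + 77))**2 = (1/7 + 182)**2 = (1275/7)**2 = 1625625/49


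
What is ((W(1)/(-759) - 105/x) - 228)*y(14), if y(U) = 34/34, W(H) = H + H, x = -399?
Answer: -3284231/14421 ≈ -227.74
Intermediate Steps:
W(H) = 2*H
y(U) = 1 (y(U) = 34*(1/34) = 1)
((W(1)/(-759) - 105/x) - 228)*y(14) = (((2*1)/(-759) - 105/(-399)) - 228)*1 = ((2*(-1/759) - 105*(-1/399)) - 228)*1 = ((-2/759 + 5/19) - 228)*1 = (3757/14421 - 228)*1 = -3284231/14421*1 = -3284231/14421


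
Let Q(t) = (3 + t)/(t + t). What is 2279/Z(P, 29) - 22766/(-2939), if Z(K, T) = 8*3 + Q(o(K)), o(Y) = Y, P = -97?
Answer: 703773407/6980125 ≈ 100.83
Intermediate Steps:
Q(t) = (3 + t)/(2*t) (Q(t) = (3 + t)/((2*t)) = (3 + t)*(1/(2*t)) = (3 + t)/(2*t))
Z(K, T) = 24 + (3 + K)/(2*K) (Z(K, T) = 8*3 + (3 + K)/(2*K) = 24 + (3 + K)/(2*K))
2279/Z(P, 29) - 22766/(-2939) = 2279/(((1/2)*(3 + 49*(-97))/(-97))) - 22766/(-2939) = 2279/(((1/2)*(-1/97)*(3 - 4753))) - 22766*(-1/2939) = 2279/(((1/2)*(-1/97)*(-4750))) + 22766/2939 = 2279/(2375/97) + 22766/2939 = 2279*(97/2375) + 22766/2939 = 221063/2375 + 22766/2939 = 703773407/6980125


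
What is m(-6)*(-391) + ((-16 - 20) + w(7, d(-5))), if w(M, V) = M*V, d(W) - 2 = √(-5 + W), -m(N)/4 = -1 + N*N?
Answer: 54718 + 7*I*√10 ≈ 54718.0 + 22.136*I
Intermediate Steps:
m(N) = 4 - 4*N² (m(N) = -4*(-1 + N*N) = -4*(-1 + N²) = 4 - 4*N²)
d(W) = 2 + √(-5 + W)
m(-6)*(-391) + ((-16 - 20) + w(7, d(-5))) = (4 - 4*(-6)²)*(-391) + ((-16 - 20) + 7*(2 + √(-5 - 5))) = (4 - 4*36)*(-391) + (-36 + 7*(2 + √(-10))) = (4 - 144)*(-391) + (-36 + 7*(2 + I*√10)) = -140*(-391) + (-36 + (14 + 7*I*√10)) = 54740 + (-22 + 7*I*√10) = 54718 + 7*I*√10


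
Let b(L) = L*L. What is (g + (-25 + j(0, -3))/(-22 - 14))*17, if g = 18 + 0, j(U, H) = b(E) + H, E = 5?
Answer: 3689/12 ≈ 307.42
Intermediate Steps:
b(L) = L²
j(U, H) = 25 + H (j(U, H) = 5² + H = 25 + H)
g = 18
(g + (-25 + j(0, -3))/(-22 - 14))*17 = (18 + (-25 + (25 - 3))/(-22 - 14))*17 = (18 + (-25 + 22)/(-36))*17 = (18 - 3*(-1/36))*17 = (18 + 1/12)*17 = (217/12)*17 = 3689/12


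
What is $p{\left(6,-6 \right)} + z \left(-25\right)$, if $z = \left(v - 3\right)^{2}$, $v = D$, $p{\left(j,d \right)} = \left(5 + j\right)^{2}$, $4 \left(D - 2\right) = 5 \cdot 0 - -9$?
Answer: $\frac{1311}{16} \approx 81.938$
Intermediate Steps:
$D = \frac{17}{4}$ ($D = 2 + \frac{5 \cdot 0 - -9}{4} = 2 + \frac{0 + 9}{4} = 2 + \frac{1}{4} \cdot 9 = 2 + \frac{9}{4} = \frac{17}{4} \approx 4.25$)
$v = \frac{17}{4} \approx 4.25$
$z = \frac{25}{16}$ ($z = \left(\frac{17}{4} - 3\right)^{2} = \left(\frac{5}{4}\right)^{2} = \frac{25}{16} \approx 1.5625$)
$p{\left(6,-6 \right)} + z \left(-25\right) = \left(5 + 6\right)^{2} + \frac{25}{16} \left(-25\right) = 11^{2} - \frac{625}{16} = 121 - \frac{625}{16} = \frac{1311}{16}$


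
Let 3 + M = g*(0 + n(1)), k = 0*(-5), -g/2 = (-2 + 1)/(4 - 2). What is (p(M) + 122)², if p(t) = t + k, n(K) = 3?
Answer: 14884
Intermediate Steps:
g = 1 (g = -2*(-2 + 1)/(4 - 2) = -(-2)/2 = -2*(-½) = 1)
k = 0
M = 0 (M = -3 + 1*(0 + 3) = -3 + 1*3 = -3 + 3 = 0)
p(t) = t (p(t) = t + 0 = t)
(p(M) + 122)² = (0 + 122)² = 122² = 14884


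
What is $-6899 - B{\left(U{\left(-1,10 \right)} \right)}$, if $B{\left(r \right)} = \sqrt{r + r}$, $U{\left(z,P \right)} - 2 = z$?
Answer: $-6899 - \sqrt{2} \approx -6900.4$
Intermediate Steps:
$U{\left(z,P \right)} = 2 + z$
$B{\left(r \right)} = \sqrt{2} \sqrt{r}$ ($B{\left(r \right)} = \sqrt{2 r} = \sqrt{2} \sqrt{r}$)
$-6899 - B{\left(U{\left(-1,10 \right)} \right)} = -6899 - \sqrt{2} \sqrt{2 - 1} = -6899 - \sqrt{2} \sqrt{1} = -6899 - \sqrt{2} \cdot 1 = -6899 - \sqrt{2}$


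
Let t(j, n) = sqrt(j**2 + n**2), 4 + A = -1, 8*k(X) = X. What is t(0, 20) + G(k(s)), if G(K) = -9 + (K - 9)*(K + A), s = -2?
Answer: 953/16 ≈ 59.563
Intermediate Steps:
k(X) = X/8
A = -5 (A = -4 - 1 = -5)
G(K) = -9 + (-9 + K)*(-5 + K) (G(K) = -9 + (K - 9)*(K - 5) = -9 + (-9 + K)*(-5 + K))
t(0, 20) + G(k(s)) = sqrt(0**2 + 20**2) + (36 + ((1/8)*(-2))**2 - 7*(-2)/4) = sqrt(0 + 400) + (36 + (-1/4)**2 - 14*(-1/4)) = sqrt(400) + (36 + 1/16 + 7/2) = 20 + 633/16 = 953/16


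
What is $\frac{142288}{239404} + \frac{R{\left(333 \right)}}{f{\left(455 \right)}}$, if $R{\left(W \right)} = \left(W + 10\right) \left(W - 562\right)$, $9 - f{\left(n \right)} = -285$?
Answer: $- \frac{95727721}{359106} \approx -266.57$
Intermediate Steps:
$f{\left(n \right)} = 294$ ($f{\left(n \right)} = 9 - -285 = 9 + 285 = 294$)
$R{\left(W \right)} = \left(-562 + W\right) \left(10 + W\right)$ ($R{\left(W \right)} = \left(10 + W\right) \left(-562 + W\right) = \left(-562 + W\right) \left(10 + W\right)$)
$\frac{142288}{239404} + \frac{R{\left(333 \right)}}{f{\left(455 \right)}} = \frac{142288}{239404} + \frac{-5620 + 333^{2} - 183816}{294} = 142288 \cdot \frac{1}{239404} + \left(-5620 + 110889 - 183816\right) \frac{1}{294} = \frac{35572}{59851} - \frac{1603}{6} = - \frac{95727721}{359106}$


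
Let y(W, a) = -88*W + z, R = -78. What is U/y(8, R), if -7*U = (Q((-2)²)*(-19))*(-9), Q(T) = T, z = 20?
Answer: ⅐ ≈ 0.14286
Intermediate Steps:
y(W, a) = 20 - 88*W (y(W, a) = -88*W + 20 = 20 - 88*W)
U = -684/7 (U = -(-2)²*(-19)*(-9)/7 = -4*(-19)*(-9)/7 = -(-76)*(-9)/7 = -⅐*684 = -684/7 ≈ -97.714)
U/y(8, R) = -684/(7*(20 - 88*8)) = -684/(7*(20 - 704)) = -684/7/(-684) = -684/7*(-1/684) = ⅐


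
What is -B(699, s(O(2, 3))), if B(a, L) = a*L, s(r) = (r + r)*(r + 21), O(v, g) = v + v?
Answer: -139800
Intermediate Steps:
O(v, g) = 2*v
s(r) = 2*r*(21 + r) (s(r) = (2*r)*(21 + r) = 2*r*(21 + r))
B(a, L) = L*a
-B(699, s(O(2, 3))) = -2*(2*2)*(21 + 2*2)*699 = -2*4*(21 + 4)*699 = -2*4*25*699 = -200*699 = -1*139800 = -139800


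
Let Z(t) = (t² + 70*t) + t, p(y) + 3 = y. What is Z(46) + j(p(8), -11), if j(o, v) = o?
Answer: 5387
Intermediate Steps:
p(y) = -3 + y
Z(t) = t² + 71*t
Z(46) + j(p(8), -11) = 46*(71 + 46) + (-3 + 8) = 46*117 + 5 = 5382 + 5 = 5387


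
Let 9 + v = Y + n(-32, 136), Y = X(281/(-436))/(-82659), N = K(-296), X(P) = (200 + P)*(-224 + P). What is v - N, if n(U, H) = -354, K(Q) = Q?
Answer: -348089150411/5237715088 ≈ -66.458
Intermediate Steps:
X(P) = (-224 + P)*(200 + P)
N = -296
Y = 2837760485/5237715088 (Y = (-44800 + (281/(-436))² - 6744/(-436))/(-82659) = (-44800 + (281*(-1/436))² - 6744*(-1)/436)*(-1/82659) = (-44800 + (-281/436)² - 24*(-281/436))*(-1/82659) = (-44800 + 78961/190096 + 1686/109)*(-1/82659) = -8513281455/190096*(-1/82659) = 2837760485/5237715088 ≈ 0.54179)
v = -1898452816459/5237715088 (v = -9 + (2837760485/5237715088 - 354) = -9 - 1851313380667/5237715088 = -1898452816459/5237715088 ≈ -362.46)
v - N = -1898452816459/5237715088 - 1*(-296) = -1898452816459/5237715088 + 296 = -348089150411/5237715088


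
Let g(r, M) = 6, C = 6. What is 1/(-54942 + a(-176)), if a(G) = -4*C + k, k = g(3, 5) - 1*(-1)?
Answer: -1/54959 ≈ -1.8195e-5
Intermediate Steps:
k = 7 (k = 6 - 1*(-1) = 6 + 1 = 7)
a(G) = -17 (a(G) = -4*6 + 7 = -24 + 7 = -17)
1/(-54942 + a(-176)) = 1/(-54942 - 17) = 1/(-54959) = -1/54959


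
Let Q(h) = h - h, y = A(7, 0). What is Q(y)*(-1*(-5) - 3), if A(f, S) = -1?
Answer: 0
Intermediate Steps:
y = -1
Q(h) = 0
Q(y)*(-1*(-5) - 3) = 0*(-1*(-5) - 3) = 0*(5 - 3) = 0*2 = 0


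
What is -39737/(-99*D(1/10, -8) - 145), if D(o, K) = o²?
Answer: 3973700/14599 ≈ 272.19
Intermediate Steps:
-39737/(-99*D(1/10, -8) - 145) = -39737/(-99*(1/10)² - 145) = -39737/(-99*(⅒)² - 145) = -39737/(-99*1/100 - 145) = -39737/(-99/100 - 145) = -39737/(-14599/100) = -39737*(-100/14599) = 3973700/14599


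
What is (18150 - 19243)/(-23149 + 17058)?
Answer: 1093/6091 ≈ 0.17945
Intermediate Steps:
(18150 - 19243)/(-23149 + 17058) = -1093/(-6091) = -1093*(-1/6091) = 1093/6091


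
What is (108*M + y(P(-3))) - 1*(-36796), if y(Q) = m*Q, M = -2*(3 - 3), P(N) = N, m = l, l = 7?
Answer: 36775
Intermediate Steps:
m = 7
M = 0 (M = -2*0 = 0)
y(Q) = 7*Q
(108*M + y(P(-3))) - 1*(-36796) = (108*0 + 7*(-3)) - 1*(-36796) = (0 - 21) + 36796 = -21 + 36796 = 36775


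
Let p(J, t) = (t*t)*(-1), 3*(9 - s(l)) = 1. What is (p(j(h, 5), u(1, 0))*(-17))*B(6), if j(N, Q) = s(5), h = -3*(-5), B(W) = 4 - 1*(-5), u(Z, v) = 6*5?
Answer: 137700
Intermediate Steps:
u(Z, v) = 30
B(W) = 9 (B(W) = 4 + 5 = 9)
s(l) = 26/3 (s(l) = 9 - ⅓*1 = 9 - ⅓ = 26/3)
h = 15
j(N, Q) = 26/3
p(J, t) = -t² (p(J, t) = t²*(-1) = -t²)
(p(j(h, 5), u(1, 0))*(-17))*B(6) = (-1*30²*(-17))*9 = (-1*900*(-17))*9 = -900*(-17)*9 = 15300*9 = 137700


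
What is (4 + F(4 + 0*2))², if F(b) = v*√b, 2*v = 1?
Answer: 25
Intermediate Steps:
v = ½ (v = (½)*1 = ½ ≈ 0.50000)
F(b) = √b/2
(4 + F(4 + 0*2))² = (4 + √(4 + 0*2)/2)² = (4 + √(4 + 0)/2)² = (4 + √4/2)² = (4 + (½)*2)² = (4 + 1)² = 5² = 25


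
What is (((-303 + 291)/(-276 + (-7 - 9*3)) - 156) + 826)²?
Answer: 10786068736/24025 ≈ 4.4895e+5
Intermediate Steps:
(((-303 + 291)/(-276 + (-7 - 9*3)) - 156) + 826)² = ((-12/(-276 + (-7 - 27)) - 156) + 826)² = ((-12/(-276 - 34) - 156) + 826)² = ((-12/(-310) - 156) + 826)² = ((-12*(-1/310) - 156) + 826)² = ((6/155 - 156) + 826)² = (-24174/155 + 826)² = (103856/155)² = 10786068736/24025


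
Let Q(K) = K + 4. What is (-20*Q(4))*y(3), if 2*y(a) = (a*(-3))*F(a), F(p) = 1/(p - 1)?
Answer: 360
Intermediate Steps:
F(p) = 1/(-1 + p)
Q(K) = 4 + K
y(a) = -3*a/(2*(-1 + a)) (y(a) = ((a*(-3))/(-1 + a))/2 = ((-3*a)/(-1 + a))/2 = (-3*a/(-1 + a))/2 = -3*a/(2*(-1 + a)))
(-20*Q(4))*y(3) = (-20*(4 + 4))*(-3*3/(-2 + 2*3)) = (-20*8)*(-3*3/(-2 + 6)) = -(-480)*3/4 = -160*(-9/4) = 360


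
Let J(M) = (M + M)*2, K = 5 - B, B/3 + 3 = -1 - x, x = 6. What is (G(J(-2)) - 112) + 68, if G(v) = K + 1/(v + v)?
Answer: -145/16 ≈ -9.0625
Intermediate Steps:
B = -30 (B = -9 + 3*(-1 - 1*6) = -9 + 3*(-1 - 6) = -9 + 3*(-7) = -9 - 21 = -30)
K = 35 (K = 5 - 1*(-30) = 5 + 30 = 35)
J(M) = 4*M (J(M) = (2*M)*2 = 4*M)
G(v) = 35 + 1/(2*v) (G(v) = 35 + 1/(v + v) = 35 + 1/(2*v))
(G(J(-2)) - 112) + 68 = ((35 + 1/(2*((4*(-2))))) - 112) + 68 = ((35 + (1/2)/(-8)) - 112) + 68 = ((35 + (1/2)*(-1/8)) - 112) + 68 = ((35 - 1/16) - 112) + 68 = (559/16 - 112) + 68 = -1233/16 + 68 = -145/16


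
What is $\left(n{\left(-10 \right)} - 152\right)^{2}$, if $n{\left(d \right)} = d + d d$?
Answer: $3844$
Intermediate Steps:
$n{\left(d \right)} = d + d^{2}$
$\left(n{\left(-10 \right)} - 152\right)^{2} = \left(- 10 \left(1 - 10\right) - 152\right)^{2} = \left(\left(-10\right) \left(-9\right) - 152\right)^{2} = \left(90 - 152\right)^{2} = \left(-62\right)^{2} = 3844$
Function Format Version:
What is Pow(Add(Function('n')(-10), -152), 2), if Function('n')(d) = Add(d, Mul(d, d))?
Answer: 3844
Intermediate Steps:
Function('n')(d) = Add(d, Pow(d, 2))
Pow(Add(Function('n')(-10), -152), 2) = Pow(Add(Mul(-10, Add(1, -10)), -152), 2) = Pow(Add(Mul(-10, -9), -152), 2) = Pow(Add(90, -152), 2) = Pow(-62, 2) = 3844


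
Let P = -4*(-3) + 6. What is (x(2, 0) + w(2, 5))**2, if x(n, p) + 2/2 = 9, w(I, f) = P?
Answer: 676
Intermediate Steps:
P = 18 (P = 12 + 6 = 18)
w(I, f) = 18
x(n, p) = 8 (x(n, p) = -1 + 9 = 8)
(x(2, 0) + w(2, 5))**2 = (8 + 18)**2 = 26**2 = 676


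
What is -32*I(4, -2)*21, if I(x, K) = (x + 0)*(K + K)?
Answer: 10752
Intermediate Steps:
I(x, K) = 2*K*x (I(x, K) = x*(2*K) = 2*K*x)
-32*I(4, -2)*21 = -64*(-2)*4*21 = -32*(-16)*21 = 512*21 = 10752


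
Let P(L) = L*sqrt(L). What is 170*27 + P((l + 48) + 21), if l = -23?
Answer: 4590 + 46*sqrt(46) ≈ 4902.0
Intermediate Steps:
P(L) = L**(3/2)
170*27 + P((l + 48) + 21) = 170*27 + ((-23 + 48) + 21)**(3/2) = 4590 + (25 + 21)**(3/2) = 4590 + 46**(3/2) = 4590 + 46*sqrt(46)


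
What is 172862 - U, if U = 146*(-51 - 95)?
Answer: 194178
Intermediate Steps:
U = -21316 (U = 146*(-146) = -21316)
172862 - U = 172862 - 1*(-21316) = 172862 + 21316 = 194178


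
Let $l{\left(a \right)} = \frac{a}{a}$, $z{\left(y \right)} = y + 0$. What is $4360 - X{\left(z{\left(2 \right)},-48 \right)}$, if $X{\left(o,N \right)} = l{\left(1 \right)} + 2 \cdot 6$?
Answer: $4347$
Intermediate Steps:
$z{\left(y \right)} = y$
$l{\left(a \right)} = 1$
$X{\left(o,N \right)} = 13$ ($X{\left(o,N \right)} = 1 + 2 \cdot 6 = 1 + 12 = 13$)
$4360 - X{\left(z{\left(2 \right)},-48 \right)} = 4360 - 13 = 4347$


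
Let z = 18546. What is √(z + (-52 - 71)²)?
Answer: 5*√1347 ≈ 183.51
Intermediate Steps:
√(z + (-52 - 71)²) = √(18546 + (-52 - 71)²) = √(18546 + (-123)²) = √(18546 + 15129) = √33675 = 5*√1347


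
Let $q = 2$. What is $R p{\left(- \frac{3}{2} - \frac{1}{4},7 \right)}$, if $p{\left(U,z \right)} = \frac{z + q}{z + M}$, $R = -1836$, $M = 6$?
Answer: $- \frac{16524}{13} \approx -1271.1$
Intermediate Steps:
$p{\left(U,z \right)} = \frac{2 + z}{6 + z}$ ($p{\left(U,z \right)} = \frac{z + 2}{z + 6} = \frac{2 + z}{6 + z}$)
$R p{\left(- \frac{3}{2} - \frac{1}{4},7 \right)} = - 1836 \frac{2 + 7}{6 + 7} = - 1836 \cdot \frac{1}{13} \cdot 9 = \left(-1836\right) \frac{9}{13} = - \frac{16524}{13}$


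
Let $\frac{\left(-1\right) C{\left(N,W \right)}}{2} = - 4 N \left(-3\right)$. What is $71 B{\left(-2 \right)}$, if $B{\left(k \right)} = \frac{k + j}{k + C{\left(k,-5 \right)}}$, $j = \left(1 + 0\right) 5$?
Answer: $\frac{213}{46} \approx 4.6304$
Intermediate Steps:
$j = 5$ ($j = 1 \cdot 5 = 5$)
$C{\left(N,W \right)} = - 24 N$ ($C{\left(N,W \right)} = - 2 - 4 N \left(-3\right) = - 2 \cdot 12 N = - 24 N$)
$B{\left(k \right)} = - \frac{5 + k}{23 k}$ ($B{\left(k \right)} = \frac{k + 5}{k - 24 k} = \frac{5 + k}{\left(-23\right) k} = \left(5 + k\right) \left(- \frac{1}{23 k}\right) = - \frac{5 + k}{23 k}$)
$71 B{\left(-2 \right)} = 71 \frac{-5 - -2}{23 \left(-2\right)} = 71 \cdot \frac{1}{23} \left(- \frac{1}{2}\right) \left(-5 + 2\right) = 71 \cdot \frac{1}{23} \left(- \frac{1}{2}\right) \left(-3\right) = 71 \cdot \frac{3}{46} = \frac{213}{46}$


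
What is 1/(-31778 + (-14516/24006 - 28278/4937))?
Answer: -59258811/1883501749538 ≈ -3.1462e-5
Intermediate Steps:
1/(-31778 + (-14516/24006 - 28278/4937)) = 1/(-31778 + (-14516*1/24006 - 28278*1/4937)) = 1/(-31778 + (-7258/12003 - 28278/4937)) = 1/(-31778 - 375253580/59258811) = 1/(-1883501749538/59258811) = -59258811/1883501749538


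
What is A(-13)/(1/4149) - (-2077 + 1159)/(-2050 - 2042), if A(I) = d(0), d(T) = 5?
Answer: 14147937/682 ≈ 20745.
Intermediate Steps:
A(I) = 5
A(-13)/(1/4149) - (-2077 + 1159)/(-2050 - 2042) = 5/(1/4149) - (-2077 + 1159)/(-2050 - 2042) = 5/(1/4149) - (-918)/(-4092) = 5*4149 - (-918)*(-1)/4092 = 20745 - 1*153/682 = 20745 - 153/682 = 14147937/682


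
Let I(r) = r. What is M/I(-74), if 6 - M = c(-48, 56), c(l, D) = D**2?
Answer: 1565/37 ≈ 42.297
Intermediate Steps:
M = -3130 (M = 6 - 1*56**2 = 6 - 1*3136 = 6 - 3136 = -3130)
M/I(-74) = -3130/(-74) = -3130*(-1/74) = 1565/37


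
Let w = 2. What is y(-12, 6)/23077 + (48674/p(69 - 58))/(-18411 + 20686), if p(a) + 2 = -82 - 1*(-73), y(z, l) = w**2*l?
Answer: -1122649298/577501925 ≈ -1.9440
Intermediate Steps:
y(z, l) = 4*l (y(z, l) = 2**2*l = 4*l)
p(a) = -11 (p(a) = -2 + (-82 - 1*(-73)) = -2 + (-82 + 73) = -2 - 9 = -11)
y(-12, 6)/23077 + (48674/p(69 - 58))/(-18411 + 20686) = (4*6)/23077 + (48674/(-11))/(-18411 + 20686) = 24*(1/23077) + (48674*(-1/11))/2275 = 24/23077 - 48674/11*1/2275 = 24/23077 - 48674/25025 = -1122649298/577501925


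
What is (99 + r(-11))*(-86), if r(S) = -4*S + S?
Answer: -11352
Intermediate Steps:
r(S) = -3*S
(99 + r(-11))*(-86) = (99 - 3*(-11))*(-86) = (99 + 33)*(-86) = 132*(-86) = -11352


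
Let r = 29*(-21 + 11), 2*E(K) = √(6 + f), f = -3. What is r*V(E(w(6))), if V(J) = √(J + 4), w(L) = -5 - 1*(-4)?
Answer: -145*√(16 + 2*√3) ≈ -639.71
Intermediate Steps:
w(L) = -1 (w(L) = -5 + 4 = -1)
E(K) = √3/2 (E(K) = √(6 - 3)/2 = √3/2)
r = -290 (r = 29*(-10) = -290)
V(J) = √(4 + J)
r*V(E(w(6))) = -290*√(4 + √3/2)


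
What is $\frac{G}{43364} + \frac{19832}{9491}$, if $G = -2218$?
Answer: $\frac{419471905}{205783862} \approx 2.0384$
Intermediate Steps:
$\frac{G}{43364} + \frac{19832}{9491} = - \frac{2218}{43364} + \frac{19832}{9491} = \left(-2218\right) \frac{1}{43364} + 19832 \cdot \frac{1}{9491} = - \frac{1109}{21682} + \frac{19832}{9491} = \frac{419471905}{205783862}$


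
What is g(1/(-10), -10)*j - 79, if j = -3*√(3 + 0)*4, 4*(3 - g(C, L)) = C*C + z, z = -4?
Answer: -79 - 4797*√3/100 ≈ -162.09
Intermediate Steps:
g(C, L) = 4 - C²/4 (g(C, L) = 3 - (C*C - 4)/4 = 3 - (C² - 4)/4 = 3 - (-4 + C²)/4 = 3 + (1 - C²/4) = 4 - C²/4)
j = -12*√3 (j = -3*√3*4 = -12*√3 ≈ -20.785)
g(1/(-10), -10)*j - 79 = (4 - (1/(-10))²/4)*(-12*√3) - 79 = (4 - (-⅒)²/4)*(-12*√3) - 79 = (4 - ¼*1/100)*(-12*√3) - 79 = (4 - 1/400)*(-12*√3) - 79 = 1599*(-12*√3)/400 - 79 = -4797*√3/100 - 79 = -79 - 4797*√3/100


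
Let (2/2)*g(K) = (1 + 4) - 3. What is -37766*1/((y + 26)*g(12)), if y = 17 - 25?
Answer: -18883/18 ≈ -1049.1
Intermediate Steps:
y = -8
g(K) = 2 (g(K) = (1 + 4) - 3 = 5 - 3 = 2)
-37766*1/((y + 26)*g(12)) = -37766*1/(2*(-8 + 26)) = -37766/(2*18) = -37766/36 = -37766*1/36 = -18883/18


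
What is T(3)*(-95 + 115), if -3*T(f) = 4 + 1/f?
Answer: -260/9 ≈ -28.889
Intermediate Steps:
T(f) = -4/3 - 1/(3*f) (T(f) = -(4 + 1/f)/3 = -4/3 - 1/(3*f))
T(3)*(-95 + 115) = ((⅓)*(-1 - 4*3)/3)*(-95 + 115) = ((⅓)*(⅓)*(-1 - 12))*20 = ((⅓)*(⅓)*(-13))*20 = -13/9*20 = -260/9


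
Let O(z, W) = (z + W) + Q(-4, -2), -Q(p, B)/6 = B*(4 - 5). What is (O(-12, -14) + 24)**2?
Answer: 196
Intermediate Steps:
Q(p, B) = 6*B (Q(p, B) = -6*B*(4 - 5) = -6*B*(-1) = -(-6)*B = 6*B)
O(z, W) = -12 + W + z (O(z, W) = (z + W) + 6*(-2) = (W + z) - 12 = -12 + W + z)
(O(-12, -14) + 24)**2 = ((-12 - 14 - 12) + 24)**2 = (-38 + 24)**2 = (-14)**2 = 196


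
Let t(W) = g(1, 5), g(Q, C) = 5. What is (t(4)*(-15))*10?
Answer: -750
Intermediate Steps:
t(W) = 5
(t(4)*(-15))*10 = (5*(-15))*10 = -75*10 = -750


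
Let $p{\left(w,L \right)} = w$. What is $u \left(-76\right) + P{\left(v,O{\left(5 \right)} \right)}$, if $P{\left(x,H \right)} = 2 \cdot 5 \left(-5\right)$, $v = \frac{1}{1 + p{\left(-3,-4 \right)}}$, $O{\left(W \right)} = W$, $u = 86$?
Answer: $-6586$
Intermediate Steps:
$v = - \frac{1}{2}$ ($v = \frac{1}{1 - 3} = \frac{1}{-2} = - \frac{1}{2} \approx -0.5$)
$P{\left(x,H \right)} = -50$ ($P{\left(x,H \right)} = 10 \left(-5\right) = -50$)
$u \left(-76\right) + P{\left(v,O{\left(5 \right)} \right)} = 86 \left(-76\right) - 50 = -6536 - 50 = -6586$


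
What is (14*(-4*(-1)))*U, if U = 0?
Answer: 0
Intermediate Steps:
(14*(-4*(-1)))*U = (14*(-4*(-1)))*0 = (14*4)*0 = 56*0 = 0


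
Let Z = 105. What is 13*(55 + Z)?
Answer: 2080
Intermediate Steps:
13*(55 + Z) = 13*(55 + 105) = 13*160 = 2080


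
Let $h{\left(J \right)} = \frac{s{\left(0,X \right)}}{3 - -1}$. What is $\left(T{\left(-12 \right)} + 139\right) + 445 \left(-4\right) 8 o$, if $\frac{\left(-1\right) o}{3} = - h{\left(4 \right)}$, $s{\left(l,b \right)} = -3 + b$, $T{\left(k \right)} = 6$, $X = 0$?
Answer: $32185$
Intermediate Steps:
$h{\left(J \right)} = - \frac{3}{4}$ ($h{\left(J \right)} = \frac{-3 + 0}{3 - -1} = - \frac{3}{3 + 1} = - \frac{3}{4}$)
$o = - \frac{9}{4}$ ($o = - 3 \left(\left(-1\right) \left(- \frac{3}{4}\right)\right) = \left(-3\right) \frac{3}{4} = - \frac{9}{4} \approx -2.25$)
$\left(T{\left(-12 \right)} + 139\right) + 445 \left(-4\right) 8 o = \left(6 + 139\right) + 445 \left(-4\right) 8 \left(- \frac{9}{4}\right) = 145 + 445 \left(\left(-32\right) \left(- \frac{9}{4}\right)\right) = 145 + 445 \cdot 72 = 145 + 32040 = 32185$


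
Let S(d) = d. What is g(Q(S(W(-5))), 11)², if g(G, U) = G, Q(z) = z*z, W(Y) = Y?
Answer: 625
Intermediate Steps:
Q(z) = z²
g(Q(S(W(-5))), 11)² = ((-5)²)² = 25² = 625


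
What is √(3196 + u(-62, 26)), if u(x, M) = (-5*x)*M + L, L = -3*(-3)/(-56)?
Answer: √8824578/28 ≈ 106.09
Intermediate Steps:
L = -9/56 (L = 9*(-1/56) = -9/56 ≈ -0.16071)
u(x, M) = -9/56 - 5*M*x (u(x, M) = (-5*x)*M - 9/56 = -5*M*x - 9/56 = -9/56 - 5*M*x)
√(3196 + u(-62, 26)) = √(3196 + (-9/56 - 5*26*(-62))) = √(3196 + (-9/56 + 8060)) = √(3196 + 451351/56) = √(630327/56) = √8824578/28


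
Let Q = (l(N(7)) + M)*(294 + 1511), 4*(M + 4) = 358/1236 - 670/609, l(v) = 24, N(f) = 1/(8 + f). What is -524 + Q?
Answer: 17669068201/501816 ≈ 35210.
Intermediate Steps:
M = -2108947/501816 (M = -4 + (358/1236 - 670/609)/4 = -4 + (358*(1/1236) - 670*1/609)/4 = -4 + (179/618 - 670/609)/4 = -4 + (¼)*(-101683/125454) = -4 - 101683/501816 = -2108947/501816 ≈ -4.2026)
Q = 17932019785/501816 (Q = (24 - 2108947/501816)*(294 + 1511) = (9934637/501816)*1805 = 17932019785/501816 ≈ 35734.)
-524 + Q = -524 + 17932019785/501816 = 17669068201/501816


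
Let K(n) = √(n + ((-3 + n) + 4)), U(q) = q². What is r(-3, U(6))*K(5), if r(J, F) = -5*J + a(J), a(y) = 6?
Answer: 21*√11 ≈ 69.649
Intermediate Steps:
r(J, F) = 6 - 5*J (r(J, F) = -5*J + 6 = 6 - 5*J)
K(n) = √(1 + 2*n) (K(n) = √(n + (1 + n)) = √(1 + 2*n))
r(-3, U(6))*K(5) = (6 - 5*(-3))*√(1 + 2*5) = (6 + 15)*√(1 + 10) = 21*√11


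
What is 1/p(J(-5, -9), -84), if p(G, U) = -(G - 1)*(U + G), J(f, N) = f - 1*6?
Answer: -1/1140 ≈ -0.00087719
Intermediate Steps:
J(f, N) = -6 + f (J(f, N) = f - 6 = -6 + f)
p(G, U) = -(-1 + G)*(G + U)
1/p(J(-5, -9), -84) = 1/((-6 - 5) - 84 - (-6 - 5)² - 1*(-6 - 5)*(-84)) = 1/(-11 - 84 - 1*(-11)² - 1*(-11)*(-84)) = 1/(-11 - 84 - 1*121 - 924) = 1/(-11 - 84 - 121 - 924) = 1/(-1140) = -1/1140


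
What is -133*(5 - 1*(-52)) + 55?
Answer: -7526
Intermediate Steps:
-133*(5 - 1*(-52)) + 55 = -133*(5 + 52) + 55 = -133*57 + 55 = -7581 + 55 = -7526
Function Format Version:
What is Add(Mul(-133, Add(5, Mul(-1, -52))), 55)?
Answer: -7526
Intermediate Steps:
Add(Mul(-133, Add(5, Mul(-1, -52))), 55) = Add(Mul(-133, Add(5, 52)), 55) = Add(Mul(-133, 57), 55) = Add(-7581, 55) = -7526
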